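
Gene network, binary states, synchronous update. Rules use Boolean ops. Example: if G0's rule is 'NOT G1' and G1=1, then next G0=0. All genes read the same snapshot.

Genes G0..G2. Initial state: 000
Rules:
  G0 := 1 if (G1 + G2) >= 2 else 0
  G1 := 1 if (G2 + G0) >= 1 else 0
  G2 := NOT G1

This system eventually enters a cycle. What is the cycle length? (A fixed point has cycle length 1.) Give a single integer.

Answer: 5

Derivation:
Step 0: 000
Step 1: G0=(0+0>=2)=0 G1=(0+0>=1)=0 G2=NOT G1=NOT 0=1 -> 001
Step 2: G0=(0+1>=2)=0 G1=(1+0>=1)=1 G2=NOT G1=NOT 0=1 -> 011
Step 3: G0=(1+1>=2)=1 G1=(1+0>=1)=1 G2=NOT G1=NOT 1=0 -> 110
Step 4: G0=(1+0>=2)=0 G1=(0+1>=1)=1 G2=NOT G1=NOT 1=0 -> 010
Step 5: G0=(1+0>=2)=0 G1=(0+0>=1)=0 G2=NOT G1=NOT 1=0 -> 000
State from step 5 equals state from step 0 -> cycle length 5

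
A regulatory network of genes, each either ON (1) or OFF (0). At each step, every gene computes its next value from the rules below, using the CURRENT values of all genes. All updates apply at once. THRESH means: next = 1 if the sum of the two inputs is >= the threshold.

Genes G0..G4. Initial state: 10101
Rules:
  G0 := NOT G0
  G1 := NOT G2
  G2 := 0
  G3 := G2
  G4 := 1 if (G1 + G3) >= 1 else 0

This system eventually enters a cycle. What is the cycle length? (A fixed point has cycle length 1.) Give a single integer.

Answer: 2

Derivation:
Step 0: 10101
Step 1: G0=NOT G0=NOT 1=0 G1=NOT G2=NOT 1=0 G2=0(const) G3=G2=1 G4=(0+0>=1)=0 -> 00010
Step 2: G0=NOT G0=NOT 0=1 G1=NOT G2=NOT 0=1 G2=0(const) G3=G2=0 G4=(0+1>=1)=1 -> 11001
Step 3: G0=NOT G0=NOT 1=0 G1=NOT G2=NOT 0=1 G2=0(const) G3=G2=0 G4=(1+0>=1)=1 -> 01001
Step 4: G0=NOT G0=NOT 0=1 G1=NOT G2=NOT 0=1 G2=0(const) G3=G2=0 G4=(1+0>=1)=1 -> 11001
State from step 4 equals state from step 2 -> cycle length 2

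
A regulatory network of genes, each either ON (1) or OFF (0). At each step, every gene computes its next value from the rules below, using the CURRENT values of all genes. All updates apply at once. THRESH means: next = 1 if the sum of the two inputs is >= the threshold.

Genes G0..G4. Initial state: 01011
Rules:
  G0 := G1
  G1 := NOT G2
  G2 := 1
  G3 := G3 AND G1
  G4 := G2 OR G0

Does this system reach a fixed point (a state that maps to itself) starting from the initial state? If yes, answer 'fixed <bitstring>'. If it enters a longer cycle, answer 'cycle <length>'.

Step 0: 01011
Step 1: G0=G1=1 G1=NOT G2=NOT 0=1 G2=1(const) G3=G3&G1=1&1=1 G4=G2|G0=0|0=0 -> 11110
Step 2: G0=G1=1 G1=NOT G2=NOT 1=0 G2=1(const) G3=G3&G1=1&1=1 G4=G2|G0=1|1=1 -> 10111
Step 3: G0=G1=0 G1=NOT G2=NOT 1=0 G2=1(const) G3=G3&G1=1&0=0 G4=G2|G0=1|1=1 -> 00101
Step 4: G0=G1=0 G1=NOT G2=NOT 1=0 G2=1(const) G3=G3&G1=0&0=0 G4=G2|G0=1|0=1 -> 00101
Fixed point reached at step 3: 00101

Answer: fixed 00101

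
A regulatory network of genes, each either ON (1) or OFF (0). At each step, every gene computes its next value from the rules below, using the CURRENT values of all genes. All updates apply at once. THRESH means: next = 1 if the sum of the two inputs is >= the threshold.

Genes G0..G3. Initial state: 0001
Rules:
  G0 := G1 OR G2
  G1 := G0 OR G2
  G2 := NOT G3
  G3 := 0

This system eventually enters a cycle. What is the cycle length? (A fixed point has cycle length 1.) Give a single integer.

Answer: 1

Derivation:
Step 0: 0001
Step 1: G0=G1|G2=0|0=0 G1=G0|G2=0|0=0 G2=NOT G3=NOT 1=0 G3=0(const) -> 0000
Step 2: G0=G1|G2=0|0=0 G1=G0|G2=0|0=0 G2=NOT G3=NOT 0=1 G3=0(const) -> 0010
Step 3: G0=G1|G2=0|1=1 G1=G0|G2=0|1=1 G2=NOT G3=NOT 0=1 G3=0(const) -> 1110
Step 4: G0=G1|G2=1|1=1 G1=G0|G2=1|1=1 G2=NOT G3=NOT 0=1 G3=0(const) -> 1110
State from step 4 equals state from step 3 -> cycle length 1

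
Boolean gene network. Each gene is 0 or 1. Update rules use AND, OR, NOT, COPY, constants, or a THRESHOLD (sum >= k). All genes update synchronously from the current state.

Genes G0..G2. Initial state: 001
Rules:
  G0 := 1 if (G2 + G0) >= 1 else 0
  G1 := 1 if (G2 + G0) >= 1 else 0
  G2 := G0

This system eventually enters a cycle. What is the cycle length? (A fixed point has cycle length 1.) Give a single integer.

Step 0: 001
Step 1: G0=(1+0>=1)=1 G1=(1+0>=1)=1 G2=G0=0 -> 110
Step 2: G0=(0+1>=1)=1 G1=(0+1>=1)=1 G2=G0=1 -> 111
Step 3: G0=(1+1>=1)=1 G1=(1+1>=1)=1 G2=G0=1 -> 111
State from step 3 equals state from step 2 -> cycle length 1

Answer: 1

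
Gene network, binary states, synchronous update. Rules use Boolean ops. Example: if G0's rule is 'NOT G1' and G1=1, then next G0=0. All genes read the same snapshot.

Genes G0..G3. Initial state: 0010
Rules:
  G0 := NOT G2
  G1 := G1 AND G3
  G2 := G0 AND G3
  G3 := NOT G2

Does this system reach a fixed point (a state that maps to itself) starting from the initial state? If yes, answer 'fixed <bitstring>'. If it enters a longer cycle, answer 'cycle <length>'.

Answer: cycle 4

Derivation:
Step 0: 0010
Step 1: G0=NOT G2=NOT 1=0 G1=G1&G3=0&0=0 G2=G0&G3=0&0=0 G3=NOT G2=NOT 1=0 -> 0000
Step 2: G0=NOT G2=NOT 0=1 G1=G1&G3=0&0=0 G2=G0&G3=0&0=0 G3=NOT G2=NOT 0=1 -> 1001
Step 3: G0=NOT G2=NOT 0=1 G1=G1&G3=0&1=0 G2=G0&G3=1&1=1 G3=NOT G2=NOT 0=1 -> 1011
Step 4: G0=NOT G2=NOT 1=0 G1=G1&G3=0&1=0 G2=G0&G3=1&1=1 G3=NOT G2=NOT 1=0 -> 0010
Cycle of length 4 starting at step 0 -> no fixed point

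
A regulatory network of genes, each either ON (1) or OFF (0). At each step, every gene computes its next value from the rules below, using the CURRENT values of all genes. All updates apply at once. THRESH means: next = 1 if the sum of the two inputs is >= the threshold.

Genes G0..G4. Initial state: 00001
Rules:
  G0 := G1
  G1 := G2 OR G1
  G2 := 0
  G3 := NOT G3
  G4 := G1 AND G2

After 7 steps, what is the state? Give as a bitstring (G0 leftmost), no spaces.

Step 1: G0=G1=0 G1=G2|G1=0|0=0 G2=0(const) G3=NOT G3=NOT 0=1 G4=G1&G2=0&0=0 -> 00010
Step 2: G0=G1=0 G1=G2|G1=0|0=0 G2=0(const) G3=NOT G3=NOT 1=0 G4=G1&G2=0&0=0 -> 00000
Step 3: G0=G1=0 G1=G2|G1=0|0=0 G2=0(const) G3=NOT G3=NOT 0=1 G4=G1&G2=0&0=0 -> 00010
Step 4: G0=G1=0 G1=G2|G1=0|0=0 G2=0(const) G3=NOT G3=NOT 1=0 G4=G1&G2=0&0=0 -> 00000
Step 5: G0=G1=0 G1=G2|G1=0|0=0 G2=0(const) G3=NOT G3=NOT 0=1 G4=G1&G2=0&0=0 -> 00010
Step 6: G0=G1=0 G1=G2|G1=0|0=0 G2=0(const) G3=NOT G3=NOT 1=0 G4=G1&G2=0&0=0 -> 00000
Step 7: G0=G1=0 G1=G2|G1=0|0=0 G2=0(const) G3=NOT G3=NOT 0=1 G4=G1&G2=0&0=0 -> 00010

00010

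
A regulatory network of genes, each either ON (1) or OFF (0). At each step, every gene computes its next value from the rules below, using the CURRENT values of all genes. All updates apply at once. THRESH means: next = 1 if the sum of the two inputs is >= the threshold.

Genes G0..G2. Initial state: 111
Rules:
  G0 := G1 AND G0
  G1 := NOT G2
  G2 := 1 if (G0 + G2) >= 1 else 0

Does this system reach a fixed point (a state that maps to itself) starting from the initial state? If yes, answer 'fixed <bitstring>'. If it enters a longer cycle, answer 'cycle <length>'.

Step 0: 111
Step 1: G0=G1&G0=1&1=1 G1=NOT G2=NOT 1=0 G2=(1+1>=1)=1 -> 101
Step 2: G0=G1&G0=0&1=0 G1=NOT G2=NOT 1=0 G2=(1+1>=1)=1 -> 001
Step 3: G0=G1&G0=0&0=0 G1=NOT G2=NOT 1=0 G2=(0+1>=1)=1 -> 001
Fixed point reached at step 2: 001

Answer: fixed 001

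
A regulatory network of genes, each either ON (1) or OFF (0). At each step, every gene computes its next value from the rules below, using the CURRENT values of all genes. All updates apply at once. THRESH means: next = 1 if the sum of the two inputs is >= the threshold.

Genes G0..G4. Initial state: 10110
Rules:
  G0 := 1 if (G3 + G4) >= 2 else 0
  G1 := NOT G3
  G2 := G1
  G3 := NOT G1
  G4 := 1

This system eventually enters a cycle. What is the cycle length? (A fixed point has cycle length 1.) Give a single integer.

Answer: 1

Derivation:
Step 0: 10110
Step 1: G0=(1+0>=2)=0 G1=NOT G3=NOT 1=0 G2=G1=0 G3=NOT G1=NOT 0=1 G4=1(const) -> 00011
Step 2: G0=(1+1>=2)=1 G1=NOT G3=NOT 1=0 G2=G1=0 G3=NOT G1=NOT 0=1 G4=1(const) -> 10011
Step 3: G0=(1+1>=2)=1 G1=NOT G3=NOT 1=0 G2=G1=0 G3=NOT G1=NOT 0=1 G4=1(const) -> 10011
State from step 3 equals state from step 2 -> cycle length 1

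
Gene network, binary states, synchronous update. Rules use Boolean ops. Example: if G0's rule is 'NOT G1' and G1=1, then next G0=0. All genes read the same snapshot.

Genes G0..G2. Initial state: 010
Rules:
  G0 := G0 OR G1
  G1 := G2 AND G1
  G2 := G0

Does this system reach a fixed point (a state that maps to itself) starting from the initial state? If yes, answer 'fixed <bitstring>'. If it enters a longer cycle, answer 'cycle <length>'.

Answer: fixed 101

Derivation:
Step 0: 010
Step 1: G0=G0|G1=0|1=1 G1=G2&G1=0&1=0 G2=G0=0 -> 100
Step 2: G0=G0|G1=1|0=1 G1=G2&G1=0&0=0 G2=G0=1 -> 101
Step 3: G0=G0|G1=1|0=1 G1=G2&G1=1&0=0 G2=G0=1 -> 101
Fixed point reached at step 2: 101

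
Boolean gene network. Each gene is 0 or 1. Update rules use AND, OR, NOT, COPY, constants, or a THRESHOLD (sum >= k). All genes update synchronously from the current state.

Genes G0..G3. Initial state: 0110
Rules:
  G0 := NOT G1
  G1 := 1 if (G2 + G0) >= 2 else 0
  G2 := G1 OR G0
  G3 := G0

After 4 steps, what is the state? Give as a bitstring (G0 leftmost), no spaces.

Step 1: G0=NOT G1=NOT 1=0 G1=(1+0>=2)=0 G2=G1|G0=1|0=1 G3=G0=0 -> 0010
Step 2: G0=NOT G1=NOT 0=1 G1=(1+0>=2)=0 G2=G1|G0=0|0=0 G3=G0=0 -> 1000
Step 3: G0=NOT G1=NOT 0=1 G1=(0+1>=2)=0 G2=G1|G0=0|1=1 G3=G0=1 -> 1011
Step 4: G0=NOT G1=NOT 0=1 G1=(1+1>=2)=1 G2=G1|G0=0|1=1 G3=G0=1 -> 1111

1111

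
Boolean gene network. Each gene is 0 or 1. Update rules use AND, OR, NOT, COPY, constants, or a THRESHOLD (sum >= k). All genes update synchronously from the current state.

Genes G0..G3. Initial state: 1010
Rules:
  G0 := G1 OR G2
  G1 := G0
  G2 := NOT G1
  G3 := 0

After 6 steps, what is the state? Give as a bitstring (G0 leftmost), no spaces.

Step 1: G0=G1|G2=0|1=1 G1=G0=1 G2=NOT G1=NOT 0=1 G3=0(const) -> 1110
Step 2: G0=G1|G2=1|1=1 G1=G0=1 G2=NOT G1=NOT 1=0 G3=0(const) -> 1100
Step 3: G0=G1|G2=1|0=1 G1=G0=1 G2=NOT G1=NOT 1=0 G3=0(const) -> 1100
Step 4: G0=G1|G2=1|0=1 G1=G0=1 G2=NOT G1=NOT 1=0 G3=0(const) -> 1100
Step 5: G0=G1|G2=1|0=1 G1=G0=1 G2=NOT G1=NOT 1=0 G3=0(const) -> 1100
Step 6: G0=G1|G2=1|0=1 G1=G0=1 G2=NOT G1=NOT 1=0 G3=0(const) -> 1100

1100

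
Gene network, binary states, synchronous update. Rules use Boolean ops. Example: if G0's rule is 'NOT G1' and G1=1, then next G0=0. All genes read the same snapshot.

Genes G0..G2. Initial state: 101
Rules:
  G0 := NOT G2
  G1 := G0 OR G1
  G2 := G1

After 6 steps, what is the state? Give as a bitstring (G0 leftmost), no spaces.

Step 1: G0=NOT G2=NOT 1=0 G1=G0|G1=1|0=1 G2=G1=0 -> 010
Step 2: G0=NOT G2=NOT 0=1 G1=G0|G1=0|1=1 G2=G1=1 -> 111
Step 3: G0=NOT G2=NOT 1=0 G1=G0|G1=1|1=1 G2=G1=1 -> 011
Step 4: G0=NOT G2=NOT 1=0 G1=G0|G1=0|1=1 G2=G1=1 -> 011
Step 5: G0=NOT G2=NOT 1=0 G1=G0|G1=0|1=1 G2=G1=1 -> 011
Step 6: G0=NOT G2=NOT 1=0 G1=G0|G1=0|1=1 G2=G1=1 -> 011

011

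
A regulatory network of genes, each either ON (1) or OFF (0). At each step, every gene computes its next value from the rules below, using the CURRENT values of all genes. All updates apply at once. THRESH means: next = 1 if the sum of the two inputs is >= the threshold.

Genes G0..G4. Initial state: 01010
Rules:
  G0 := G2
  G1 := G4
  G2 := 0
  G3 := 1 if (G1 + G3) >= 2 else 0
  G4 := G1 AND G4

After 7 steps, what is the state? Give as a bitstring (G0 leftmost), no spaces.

Step 1: G0=G2=0 G1=G4=0 G2=0(const) G3=(1+1>=2)=1 G4=G1&G4=1&0=0 -> 00010
Step 2: G0=G2=0 G1=G4=0 G2=0(const) G3=(0+1>=2)=0 G4=G1&G4=0&0=0 -> 00000
Step 3: G0=G2=0 G1=G4=0 G2=0(const) G3=(0+0>=2)=0 G4=G1&G4=0&0=0 -> 00000
Step 4: G0=G2=0 G1=G4=0 G2=0(const) G3=(0+0>=2)=0 G4=G1&G4=0&0=0 -> 00000
Step 5: G0=G2=0 G1=G4=0 G2=0(const) G3=(0+0>=2)=0 G4=G1&G4=0&0=0 -> 00000
Step 6: G0=G2=0 G1=G4=0 G2=0(const) G3=(0+0>=2)=0 G4=G1&G4=0&0=0 -> 00000
Step 7: G0=G2=0 G1=G4=0 G2=0(const) G3=(0+0>=2)=0 G4=G1&G4=0&0=0 -> 00000

00000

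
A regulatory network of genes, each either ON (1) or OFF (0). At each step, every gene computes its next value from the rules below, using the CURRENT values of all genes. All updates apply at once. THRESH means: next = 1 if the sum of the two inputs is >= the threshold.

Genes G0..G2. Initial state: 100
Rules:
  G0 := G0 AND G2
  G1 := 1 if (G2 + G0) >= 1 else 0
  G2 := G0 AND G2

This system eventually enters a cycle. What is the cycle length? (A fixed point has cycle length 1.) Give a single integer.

Step 0: 100
Step 1: G0=G0&G2=1&0=0 G1=(0+1>=1)=1 G2=G0&G2=1&0=0 -> 010
Step 2: G0=G0&G2=0&0=0 G1=(0+0>=1)=0 G2=G0&G2=0&0=0 -> 000
Step 3: G0=G0&G2=0&0=0 G1=(0+0>=1)=0 G2=G0&G2=0&0=0 -> 000
State from step 3 equals state from step 2 -> cycle length 1

Answer: 1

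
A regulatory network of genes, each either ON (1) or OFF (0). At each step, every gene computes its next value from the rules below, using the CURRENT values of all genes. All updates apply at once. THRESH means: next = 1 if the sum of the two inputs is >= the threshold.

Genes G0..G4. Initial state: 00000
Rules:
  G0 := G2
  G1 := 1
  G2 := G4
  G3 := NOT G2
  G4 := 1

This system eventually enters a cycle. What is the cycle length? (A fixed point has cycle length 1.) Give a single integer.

Step 0: 00000
Step 1: G0=G2=0 G1=1(const) G2=G4=0 G3=NOT G2=NOT 0=1 G4=1(const) -> 01011
Step 2: G0=G2=0 G1=1(const) G2=G4=1 G3=NOT G2=NOT 0=1 G4=1(const) -> 01111
Step 3: G0=G2=1 G1=1(const) G2=G4=1 G3=NOT G2=NOT 1=0 G4=1(const) -> 11101
Step 4: G0=G2=1 G1=1(const) G2=G4=1 G3=NOT G2=NOT 1=0 G4=1(const) -> 11101
State from step 4 equals state from step 3 -> cycle length 1

Answer: 1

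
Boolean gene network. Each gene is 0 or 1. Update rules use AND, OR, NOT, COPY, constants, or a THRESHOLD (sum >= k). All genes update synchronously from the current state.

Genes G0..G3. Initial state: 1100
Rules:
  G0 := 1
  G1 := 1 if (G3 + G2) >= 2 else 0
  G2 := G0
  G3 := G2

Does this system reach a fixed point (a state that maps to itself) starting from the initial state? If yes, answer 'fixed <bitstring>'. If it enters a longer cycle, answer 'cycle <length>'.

Answer: fixed 1111

Derivation:
Step 0: 1100
Step 1: G0=1(const) G1=(0+0>=2)=0 G2=G0=1 G3=G2=0 -> 1010
Step 2: G0=1(const) G1=(0+1>=2)=0 G2=G0=1 G3=G2=1 -> 1011
Step 3: G0=1(const) G1=(1+1>=2)=1 G2=G0=1 G3=G2=1 -> 1111
Step 4: G0=1(const) G1=(1+1>=2)=1 G2=G0=1 G3=G2=1 -> 1111
Fixed point reached at step 3: 1111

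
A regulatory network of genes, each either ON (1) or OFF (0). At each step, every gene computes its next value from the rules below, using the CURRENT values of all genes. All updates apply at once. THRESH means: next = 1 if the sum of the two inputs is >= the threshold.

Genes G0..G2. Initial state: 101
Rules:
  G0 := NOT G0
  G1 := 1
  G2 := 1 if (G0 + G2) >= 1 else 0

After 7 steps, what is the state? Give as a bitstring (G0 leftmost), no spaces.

Step 1: G0=NOT G0=NOT 1=0 G1=1(const) G2=(1+1>=1)=1 -> 011
Step 2: G0=NOT G0=NOT 0=1 G1=1(const) G2=(0+1>=1)=1 -> 111
Step 3: G0=NOT G0=NOT 1=0 G1=1(const) G2=(1+1>=1)=1 -> 011
Step 4: G0=NOT G0=NOT 0=1 G1=1(const) G2=(0+1>=1)=1 -> 111
Step 5: G0=NOT G0=NOT 1=0 G1=1(const) G2=(1+1>=1)=1 -> 011
Step 6: G0=NOT G0=NOT 0=1 G1=1(const) G2=(0+1>=1)=1 -> 111
Step 7: G0=NOT G0=NOT 1=0 G1=1(const) G2=(1+1>=1)=1 -> 011

011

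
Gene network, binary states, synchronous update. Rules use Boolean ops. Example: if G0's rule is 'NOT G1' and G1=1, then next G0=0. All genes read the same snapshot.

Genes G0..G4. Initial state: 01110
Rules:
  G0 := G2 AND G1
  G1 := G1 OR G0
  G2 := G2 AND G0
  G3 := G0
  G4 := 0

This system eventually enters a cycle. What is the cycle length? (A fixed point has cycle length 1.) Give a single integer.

Step 0: 01110
Step 1: G0=G2&G1=1&1=1 G1=G1|G0=1|0=1 G2=G2&G0=1&0=0 G3=G0=0 G4=0(const) -> 11000
Step 2: G0=G2&G1=0&1=0 G1=G1|G0=1|1=1 G2=G2&G0=0&1=0 G3=G0=1 G4=0(const) -> 01010
Step 3: G0=G2&G1=0&1=0 G1=G1|G0=1|0=1 G2=G2&G0=0&0=0 G3=G0=0 G4=0(const) -> 01000
Step 4: G0=G2&G1=0&1=0 G1=G1|G0=1|0=1 G2=G2&G0=0&0=0 G3=G0=0 G4=0(const) -> 01000
State from step 4 equals state from step 3 -> cycle length 1

Answer: 1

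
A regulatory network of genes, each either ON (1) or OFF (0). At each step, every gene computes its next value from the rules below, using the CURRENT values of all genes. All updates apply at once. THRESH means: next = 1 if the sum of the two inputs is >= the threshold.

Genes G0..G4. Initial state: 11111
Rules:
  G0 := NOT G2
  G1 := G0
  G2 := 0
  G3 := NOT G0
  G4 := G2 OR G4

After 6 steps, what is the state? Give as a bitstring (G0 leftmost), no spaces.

Step 1: G0=NOT G2=NOT 1=0 G1=G0=1 G2=0(const) G3=NOT G0=NOT 1=0 G4=G2|G4=1|1=1 -> 01001
Step 2: G0=NOT G2=NOT 0=1 G1=G0=0 G2=0(const) G3=NOT G0=NOT 0=1 G4=G2|G4=0|1=1 -> 10011
Step 3: G0=NOT G2=NOT 0=1 G1=G0=1 G2=0(const) G3=NOT G0=NOT 1=0 G4=G2|G4=0|1=1 -> 11001
Step 4: G0=NOT G2=NOT 0=1 G1=G0=1 G2=0(const) G3=NOT G0=NOT 1=0 G4=G2|G4=0|1=1 -> 11001
Step 5: G0=NOT G2=NOT 0=1 G1=G0=1 G2=0(const) G3=NOT G0=NOT 1=0 G4=G2|G4=0|1=1 -> 11001
Step 6: G0=NOT G2=NOT 0=1 G1=G0=1 G2=0(const) G3=NOT G0=NOT 1=0 G4=G2|G4=0|1=1 -> 11001

11001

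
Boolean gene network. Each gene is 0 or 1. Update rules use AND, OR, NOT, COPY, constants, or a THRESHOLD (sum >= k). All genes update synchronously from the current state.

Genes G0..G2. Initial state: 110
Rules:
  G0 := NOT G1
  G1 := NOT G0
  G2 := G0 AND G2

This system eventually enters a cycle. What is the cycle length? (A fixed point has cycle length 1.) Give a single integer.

Answer: 2

Derivation:
Step 0: 110
Step 1: G0=NOT G1=NOT 1=0 G1=NOT G0=NOT 1=0 G2=G0&G2=1&0=0 -> 000
Step 2: G0=NOT G1=NOT 0=1 G1=NOT G0=NOT 0=1 G2=G0&G2=0&0=0 -> 110
State from step 2 equals state from step 0 -> cycle length 2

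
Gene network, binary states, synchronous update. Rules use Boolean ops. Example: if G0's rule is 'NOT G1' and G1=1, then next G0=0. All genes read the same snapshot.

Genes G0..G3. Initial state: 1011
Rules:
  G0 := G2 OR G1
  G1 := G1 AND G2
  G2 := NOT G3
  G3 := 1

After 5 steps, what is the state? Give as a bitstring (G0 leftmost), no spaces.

Step 1: G0=G2|G1=1|0=1 G1=G1&G2=0&1=0 G2=NOT G3=NOT 1=0 G3=1(const) -> 1001
Step 2: G0=G2|G1=0|0=0 G1=G1&G2=0&0=0 G2=NOT G3=NOT 1=0 G3=1(const) -> 0001
Step 3: G0=G2|G1=0|0=0 G1=G1&G2=0&0=0 G2=NOT G3=NOT 1=0 G3=1(const) -> 0001
Step 4: G0=G2|G1=0|0=0 G1=G1&G2=0&0=0 G2=NOT G3=NOT 1=0 G3=1(const) -> 0001
Step 5: G0=G2|G1=0|0=0 G1=G1&G2=0&0=0 G2=NOT G3=NOT 1=0 G3=1(const) -> 0001

0001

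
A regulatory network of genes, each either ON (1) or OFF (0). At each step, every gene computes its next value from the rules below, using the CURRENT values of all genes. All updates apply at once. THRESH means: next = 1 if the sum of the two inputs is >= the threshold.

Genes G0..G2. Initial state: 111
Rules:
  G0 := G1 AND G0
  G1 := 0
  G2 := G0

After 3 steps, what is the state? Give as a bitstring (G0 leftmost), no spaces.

Step 1: G0=G1&G0=1&1=1 G1=0(const) G2=G0=1 -> 101
Step 2: G0=G1&G0=0&1=0 G1=0(const) G2=G0=1 -> 001
Step 3: G0=G1&G0=0&0=0 G1=0(const) G2=G0=0 -> 000

000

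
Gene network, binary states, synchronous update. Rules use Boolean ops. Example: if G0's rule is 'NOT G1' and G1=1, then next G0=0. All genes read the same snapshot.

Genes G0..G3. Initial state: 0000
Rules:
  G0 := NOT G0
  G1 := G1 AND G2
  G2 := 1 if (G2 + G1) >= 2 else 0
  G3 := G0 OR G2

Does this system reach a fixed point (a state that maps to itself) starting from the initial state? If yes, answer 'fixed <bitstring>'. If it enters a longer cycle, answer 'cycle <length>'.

Answer: cycle 2

Derivation:
Step 0: 0000
Step 1: G0=NOT G0=NOT 0=1 G1=G1&G2=0&0=0 G2=(0+0>=2)=0 G3=G0|G2=0|0=0 -> 1000
Step 2: G0=NOT G0=NOT 1=0 G1=G1&G2=0&0=0 G2=(0+0>=2)=0 G3=G0|G2=1|0=1 -> 0001
Step 3: G0=NOT G0=NOT 0=1 G1=G1&G2=0&0=0 G2=(0+0>=2)=0 G3=G0|G2=0|0=0 -> 1000
Cycle of length 2 starting at step 1 -> no fixed point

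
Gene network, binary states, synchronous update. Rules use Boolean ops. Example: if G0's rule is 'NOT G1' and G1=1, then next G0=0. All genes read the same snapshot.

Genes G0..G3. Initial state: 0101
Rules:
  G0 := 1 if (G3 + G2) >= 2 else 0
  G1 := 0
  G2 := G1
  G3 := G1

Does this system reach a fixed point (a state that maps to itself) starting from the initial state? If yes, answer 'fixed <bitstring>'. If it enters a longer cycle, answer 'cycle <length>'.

Step 0: 0101
Step 1: G0=(1+0>=2)=0 G1=0(const) G2=G1=1 G3=G1=1 -> 0011
Step 2: G0=(1+1>=2)=1 G1=0(const) G2=G1=0 G3=G1=0 -> 1000
Step 3: G0=(0+0>=2)=0 G1=0(const) G2=G1=0 G3=G1=0 -> 0000
Step 4: G0=(0+0>=2)=0 G1=0(const) G2=G1=0 G3=G1=0 -> 0000
Fixed point reached at step 3: 0000

Answer: fixed 0000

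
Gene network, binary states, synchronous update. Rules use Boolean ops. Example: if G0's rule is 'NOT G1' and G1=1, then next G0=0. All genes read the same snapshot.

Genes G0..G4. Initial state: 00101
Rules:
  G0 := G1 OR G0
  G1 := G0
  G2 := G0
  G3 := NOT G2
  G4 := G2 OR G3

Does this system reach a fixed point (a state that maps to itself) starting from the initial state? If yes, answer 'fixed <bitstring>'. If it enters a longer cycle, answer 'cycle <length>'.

Answer: fixed 00011

Derivation:
Step 0: 00101
Step 1: G0=G1|G0=0|0=0 G1=G0=0 G2=G0=0 G3=NOT G2=NOT 1=0 G4=G2|G3=1|0=1 -> 00001
Step 2: G0=G1|G0=0|0=0 G1=G0=0 G2=G0=0 G3=NOT G2=NOT 0=1 G4=G2|G3=0|0=0 -> 00010
Step 3: G0=G1|G0=0|0=0 G1=G0=0 G2=G0=0 G3=NOT G2=NOT 0=1 G4=G2|G3=0|1=1 -> 00011
Step 4: G0=G1|G0=0|0=0 G1=G0=0 G2=G0=0 G3=NOT G2=NOT 0=1 G4=G2|G3=0|1=1 -> 00011
Fixed point reached at step 3: 00011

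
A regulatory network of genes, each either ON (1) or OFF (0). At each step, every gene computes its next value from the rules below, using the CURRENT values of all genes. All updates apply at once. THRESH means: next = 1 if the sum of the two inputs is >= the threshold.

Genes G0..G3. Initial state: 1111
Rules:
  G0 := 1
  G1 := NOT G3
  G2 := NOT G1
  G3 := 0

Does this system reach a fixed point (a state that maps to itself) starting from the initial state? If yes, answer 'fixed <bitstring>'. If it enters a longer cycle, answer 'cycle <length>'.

Step 0: 1111
Step 1: G0=1(const) G1=NOT G3=NOT 1=0 G2=NOT G1=NOT 1=0 G3=0(const) -> 1000
Step 2: G0=1(const) G1=NOT G3=NOT 0=1 G2=NOT G1=NOT 0=1 G3=0(const) -> 1110
Step 3: G0=1(const) G1=NOT G3=NOT 0=1 G2=NOT G1=NOT 1=0 G3=0(const) -> 1100
Step 4: G0=1(const) G1=NOT G3=NOT 0=1 G2=NOT G1=NOT 1=0 G3=0(const) -> 1100
Fixed point reached at step 3: 1100

Answer: fixed 1100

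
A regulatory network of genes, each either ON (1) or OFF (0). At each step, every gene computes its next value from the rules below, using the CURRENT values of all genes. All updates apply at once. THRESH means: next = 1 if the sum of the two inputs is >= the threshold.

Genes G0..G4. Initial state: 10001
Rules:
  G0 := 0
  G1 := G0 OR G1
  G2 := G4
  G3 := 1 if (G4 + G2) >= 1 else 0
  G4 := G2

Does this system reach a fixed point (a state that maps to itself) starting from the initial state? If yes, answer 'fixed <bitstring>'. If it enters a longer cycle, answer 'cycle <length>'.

Answer: cycle 2

Derivation:
Step 0: 10001
Step 1: G0=0(const) G1=G0|G1=1|0=1 G2=G4=1 G3=(1+0>=1)=1 G4=G2=0 -> 01110
Step 2: G0=0(const) G1=G0|G1=0|1=1 G2=G4=0 G3=(0+1>=1)=1 G4=G2=1 -> 01011
Step 3: G0=0(const) G1=G0|G1=0|1=1 G2=G4=1 G3=(1+0>=1)=1 G4=G2=0 -> 01110
Cycle of length 2 starting at step 1 -> no fixed point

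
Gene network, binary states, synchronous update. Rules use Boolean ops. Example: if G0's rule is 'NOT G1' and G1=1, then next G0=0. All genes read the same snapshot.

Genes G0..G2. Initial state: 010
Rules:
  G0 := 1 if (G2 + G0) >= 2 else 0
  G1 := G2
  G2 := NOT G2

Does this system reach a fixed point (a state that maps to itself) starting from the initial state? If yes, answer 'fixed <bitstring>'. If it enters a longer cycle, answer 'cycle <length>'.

Step 0: 010
Step 1: G0=(0+0>=2)=0 G1=G2=0 G2=NOT G2=NOT 0=1 -> 001
Step 2: G0=(1+0>=2)=0 G1=G2=1 G2=NOT G2=NOT 1=0 -> 010
Cycle of length 2 starting at step 0 -> no fixed point

Answer: cycle 2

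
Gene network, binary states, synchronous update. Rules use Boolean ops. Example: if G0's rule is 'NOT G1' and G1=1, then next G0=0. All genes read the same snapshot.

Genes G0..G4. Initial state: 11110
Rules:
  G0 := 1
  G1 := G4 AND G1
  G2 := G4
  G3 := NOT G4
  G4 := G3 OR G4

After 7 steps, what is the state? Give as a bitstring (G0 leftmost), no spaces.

Step 1: G0=1(const) G1=G4&G1=0&1=0 G2=G4=0 G3=NOT G4=NOT 0=1 G4=G3|G4=1|0=1 -> 10011
Step 2: G0=1(const) G1=G4&G1=1&0=0 G2=G4=1 G3=NOT G4=NOT 1=0 G4=G3|G4=1|1=1 -> 10101
Step 3: G0=1(const) G1=G4&G1=1&0=0 G2=G4=1 G3=NOT G4=NOT 1=0 G4=G3|G4=0|1=1 -> 10101
Step 4: G0=1(const) G1=G4&G1=1&0=0 G2=G4=1 G3=NOT G4=NOT 1=0 G4=G3|G4=0|1=1 -> 10101
Step 5: G0=1(const) G1=G4&G1=1&0=0 G2=G4=1 G3=NOT G4=NOT 1=0 G4=G3|G4=0|1=1 -> 10101
Step 6: G0=1(const) G1=G4&G1=1&0=0 G2=G4=1 G3=NOT G4=NOT 1=0 G4=G3|G4=0|1=1 -> 10101
Step 7: G0=1(const) G1=G4&G1=1&0=0 G2=G4=1 G3=NOT G4=NOT 1=0 G4=G3|G4=0|1=1 -> 10101

10101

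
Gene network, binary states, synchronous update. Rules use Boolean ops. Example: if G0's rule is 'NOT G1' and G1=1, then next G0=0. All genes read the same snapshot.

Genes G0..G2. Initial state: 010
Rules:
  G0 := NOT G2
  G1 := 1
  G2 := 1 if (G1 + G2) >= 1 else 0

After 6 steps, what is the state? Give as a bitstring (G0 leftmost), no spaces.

Step 1: G0=NOT G2=NOT 0=1 G1=1(const) G2=(1+0>=1)=1 -> 111
Step 2: G0=NOT G2=NOT 1=0 G1=1(const) G2=(1+1>=1)=1 -> 011
Step 3: G0=NOT G2=NOT 1=0 G1=1(const) G2=(1+1>=1)=1 -> 011
Step 4: G0=NOT G2=NOT 1=0 G1=1(const) G2=(1+1>=1)=1 -> 011
Step 5: G0=NOT G2=NOT 1=0 G1=1(const) G2=(1+1>=1)=1 -> 011
Step 6: G0=NOT G2=NOT 1=0 G1=1(const) G2=(1+1>=1)=1 -> 011

011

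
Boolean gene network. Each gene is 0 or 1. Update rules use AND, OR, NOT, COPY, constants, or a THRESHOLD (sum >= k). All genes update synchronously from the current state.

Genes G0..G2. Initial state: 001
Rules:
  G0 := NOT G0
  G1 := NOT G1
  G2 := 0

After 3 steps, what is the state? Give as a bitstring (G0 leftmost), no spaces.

Step 1: G0=NOT G0=NOT 0=1 G1=NOT G1=NOT 0=1 G2=0(const) -> 110
Step 2: G0=NOT G0=NOT 1=0 G1=NOT G1=NOT 1=0 G2=0(const) -> 000
Step 3: G0=NOT G0=NOT 0=1 G1=NOT G1=NOT 0=1 G2=0(const) -> 110

110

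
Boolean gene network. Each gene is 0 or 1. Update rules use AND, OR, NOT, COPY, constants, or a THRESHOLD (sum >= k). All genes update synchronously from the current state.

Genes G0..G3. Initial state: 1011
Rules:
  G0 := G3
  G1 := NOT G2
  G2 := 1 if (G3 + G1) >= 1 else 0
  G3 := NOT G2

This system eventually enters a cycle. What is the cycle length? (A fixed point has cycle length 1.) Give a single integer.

Step 0: 1011
Step 1: G0=G3=1 G1=NOT G2=NOT 1=0 G2=(1+0>=1)=1 G3=NOT G2=NOT 1=0 -> 1010
Step 2: G0=G3=0 G1=NOT G2=NOT 1=0 G2=(0+0>=1)=0 G3=NOT G2=NOT 1=0 -> 0000
Step 3: G0=G3=0 G1=NOT G2=NOT 0=1 G2=(0+0>=1)=0 G3=NOT G2=NOT 0=1 -> 0101
Step 4: G0=G3=1 G1=NOT G2=NOT 0=1 G2=(1+1>=1)=1 G3=NOT G2=NOT 0=1 -> 1111
Step 5: G0=G3=1 G1=NOT G2=NOT 1=0 G2=(1+1>=1)=1 G3=NOT G2=NOT 1=0 -> 1010
State from step 5 equals state from step 1 -> cycle length 4

Answer: 4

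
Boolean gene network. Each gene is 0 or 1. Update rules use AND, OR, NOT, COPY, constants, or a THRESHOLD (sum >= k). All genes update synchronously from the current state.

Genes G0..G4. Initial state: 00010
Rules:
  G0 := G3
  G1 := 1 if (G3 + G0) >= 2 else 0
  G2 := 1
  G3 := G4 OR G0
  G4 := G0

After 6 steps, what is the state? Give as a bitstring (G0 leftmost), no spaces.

Step 1: G0=G3=1 G1=(1+0>=2)=0 G2=1(const) G3=G4|G0=0|0=0 G4=G0=0 -> 10100
Step 2: G0=G3=0 G1=(0+1>=2)=0 G2=1(const) G3=G4|G0=0|1=1 G4=G0=1 -> 00111
Step 3: G0=G3=1 G1=(1+0>=2)=0 G2=1(const) G3=G4|G0=1|0=1 G4=G0=0 -> 10110
Step 4: G0=G3=1 G1=(1+1>=2)=1 G2=1(const) G3=G4|G0=0|1=1 G4=G0=1 -> 11111
Step 5: G0=G3=1 G1=(1+1>=2)=1 G2=1(const) G3=G4|G0=1|1=1 G4=G0=1 -> 11111
Step 6: G0=G3=1 G1=(1+1>=2)=1 G2=1(const) G3=G4|G0=1|1=1 G4=G0=1 -> 11111

11111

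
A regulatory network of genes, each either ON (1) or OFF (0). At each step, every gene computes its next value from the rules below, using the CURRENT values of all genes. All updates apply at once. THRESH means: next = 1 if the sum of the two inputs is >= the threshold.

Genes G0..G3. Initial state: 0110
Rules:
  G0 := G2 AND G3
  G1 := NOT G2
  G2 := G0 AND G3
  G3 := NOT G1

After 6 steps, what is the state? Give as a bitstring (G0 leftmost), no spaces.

Step 1: G0=G2&G3=1&0=0 G1=NOT G2=NOT 1=0 G2=G0&G3=0&0=0 G3=NOT G1=NOT 1=0 -> 0000
Step 2: G0=G2&G3=0&0=0 G1=NOT G2=NOT 0=1 G2=G0&G3=0&0=0 G3=NOT G1=NOT 0=1 -> 0101
Step 3: G0=G2&G3=0&1=0 G1=NOT G2=NOT 0=1 G2=G0&G3=0&1=0 G3=NOT G1=NOT 1=0 -> 0100
Step 4: G0=G2&G3=0&0=0 G1=NOT G2=NOT 0=1 G2=G0&G3=0&0=0 G3=NOT G1=NOT 1=0 -> 0100
Step 5: G0=G2&G3=0&0=0 G1=NOT G2=NOT 0=1 G2=G0&G3=0&0=0 G3=NOT G1=NOT 1=0 -> 0100
Step 6: G0=G2&G3=0&0=0 G1=NOT G2=NOT 0=1 G2=G0&G3=0&0=0 G3=NOT G1=NOT 1=0 -> 0100

0100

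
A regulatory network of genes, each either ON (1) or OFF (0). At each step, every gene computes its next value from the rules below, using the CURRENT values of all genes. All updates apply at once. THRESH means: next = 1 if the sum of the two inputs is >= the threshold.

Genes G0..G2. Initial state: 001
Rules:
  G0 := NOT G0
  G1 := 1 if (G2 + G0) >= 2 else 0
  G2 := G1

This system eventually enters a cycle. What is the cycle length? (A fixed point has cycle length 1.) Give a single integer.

Answer: 2

Derivation:
Step 0: 001
Step 1: G0=NOT G0=NOT 0=1 G1=(1+0>=2)=0 G2=G1=0 -> 100
Step 2: G0=NOT G0=NOT 1=0 G1=(0+1>=2)=0 G2=G1=0 -> 000
Step 3: G0=NOT G0=NOT 0=1 G1=(0+0>=2)=0 G2=G1=0 -> 100
State from step 3 equals state from step 1 -> cycle length 2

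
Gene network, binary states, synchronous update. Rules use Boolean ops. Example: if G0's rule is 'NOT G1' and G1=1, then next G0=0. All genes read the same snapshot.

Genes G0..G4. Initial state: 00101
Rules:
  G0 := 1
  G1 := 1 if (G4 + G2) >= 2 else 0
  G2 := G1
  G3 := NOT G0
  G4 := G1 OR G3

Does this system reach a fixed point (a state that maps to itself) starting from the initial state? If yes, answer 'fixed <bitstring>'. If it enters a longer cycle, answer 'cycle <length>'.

Answer: cycle 2

Derivation:
Step 0: 00101
Step 1: G0=1(const) G1=(1+1>=2)=1 G2=G1=0 G3=NOT G0=NOT 0=1 G4=G1|G3=0|0=0 -> 11010
Step 2: G0=1(const) G1=(0+0>=2)=0 G2=G1=1 G3=NOT G0=NOT 1=0 G4=G1|G3=1|1=1 -> 10101
Step 3: G0=1(const) G1=(1+1>=2)=1 G2=G1=0 G3=NOT G0=NOT 1=0 G4=G1|G3=0|0=0 -> 11000
Step 4: G0=1(const) G1=(0+0>=2)=0 G2=G1=1 G3=NOT G0=NOT 1=0 G4=G1|G3=1|0=1 -> 10101
Cycle of length 2 starting at step 2 -> no fixed point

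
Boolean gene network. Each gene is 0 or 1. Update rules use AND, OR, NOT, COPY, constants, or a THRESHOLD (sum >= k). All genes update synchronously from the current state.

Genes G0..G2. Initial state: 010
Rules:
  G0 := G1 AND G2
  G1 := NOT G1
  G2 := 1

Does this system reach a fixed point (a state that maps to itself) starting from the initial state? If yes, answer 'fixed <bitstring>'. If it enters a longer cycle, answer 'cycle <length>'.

Answer: cycle 2

Derivation:
Step 0: 010
Step 1: G0=G1&G2=1&0=0 G1=NOT G1=NOT 1=0 G2=1(const) -> 001
Step 2: G0=G1&G2=0&1=0 G1=NOT G1=NOT 0=1 G2=1(const) -> 011
Step 3: G0=G1&G2=1&1=1 G1=NOT G1=NOT 1=0 G2=1(const) -> 101
Step 4: G0=G1&G2=0&1=0 G1=NOT G1=NOT 0=1 G2=1(const) -> 011
Cycle of length 2 starting at step 2 -> no fixed point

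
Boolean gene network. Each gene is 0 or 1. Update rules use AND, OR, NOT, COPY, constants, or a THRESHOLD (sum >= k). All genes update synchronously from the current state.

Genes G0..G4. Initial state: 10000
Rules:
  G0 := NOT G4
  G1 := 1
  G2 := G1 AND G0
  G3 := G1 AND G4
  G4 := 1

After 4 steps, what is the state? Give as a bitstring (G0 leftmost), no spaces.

Step 1: G0=NOT G4=NOT 0=1 G1=1(const) G2=G1&G0=0&1=0 G3=G1&G4=0&0=0 G4=1(const) -> 11001
Step 2: G0=NOT G4=NOT 1=0 G1=1(const) G2=G1&G0=1&1=1 G3=G1&G4=1&1=1 G4=1(const) -> 01111
Step 3: G0=NOT G4=NOT 1=0 G1=1(const) G2=G1&G0=1&0=0 G3=G1&G4=1&1=1 G4=1(const) -> 01011
Step 4: G0=NOT G4=NOT 1=0 G1=1(const) G2=G1&G0=1&0=0 G3=G1&G4=1&1=1 G4=1(const) -> 01011

01011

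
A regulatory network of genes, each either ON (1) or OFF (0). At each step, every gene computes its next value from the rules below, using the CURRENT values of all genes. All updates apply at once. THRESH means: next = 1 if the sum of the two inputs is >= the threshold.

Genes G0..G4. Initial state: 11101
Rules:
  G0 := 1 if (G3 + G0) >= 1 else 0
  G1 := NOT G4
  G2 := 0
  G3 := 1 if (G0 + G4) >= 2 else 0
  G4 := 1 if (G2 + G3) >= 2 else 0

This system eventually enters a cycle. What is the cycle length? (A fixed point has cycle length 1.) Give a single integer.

Step 0: 11101
Step 1: G0=(0+1>=1)=1 G1=NOT G4=NOT 1=0 G2=0(const) G3=(1+1>=2)=1 G4=(1+0>=2)=0 -> 10010
Step 2: G0=(1+1>=1)=1 G1=NOT G4=NOT 0=1 G2=0(const) G3=(1+0>=2)=0 G4=(0+1>=2)=0 -> 11000
Step 3: G0=(0+1>=1)=1 G1=NOT G4=NOT 0=1 G2=0(const) G3=(1+0>=2)=0 G4=(0+0>=2)=0 -> 11000
State from step 3 equals state from step 2 -> cycle length 1

Answer: 1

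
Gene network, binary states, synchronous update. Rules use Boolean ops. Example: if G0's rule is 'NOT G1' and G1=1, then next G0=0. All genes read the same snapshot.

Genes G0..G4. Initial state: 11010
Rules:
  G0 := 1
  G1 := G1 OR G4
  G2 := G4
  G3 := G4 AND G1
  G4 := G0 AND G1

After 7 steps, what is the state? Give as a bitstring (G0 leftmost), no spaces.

Step 1: G0=1(const) G1=G1|G4=1|0=1 G2=G4=0 G3=G4&G1=0&1=0 G4=G0&G1=1&1=1 -> 11001
Step 2: G0=1(const) G1=G1|G4=1|1=1 G2=G4=1 G3=G4&G1=1&1=1 G4=G0&G1=1&1=1 -> 11111
Step 3: G0=1(const) G1=G1|G4=1|1=1 G2=G4=1 G3=G4&G1=1&1=1 G4=G0&G1=1&1=1 -> 11111
Step 4: G0=1(const) G1=G1|G4=1|1=1 G2=G4=1 G3=G4&G1=1&1=1 G4=G0&G1=1&1=1 -> 11111
Step 5: G0=1(const) G1=G1|G4=1|1=1 G2=G4=1 G3=G4&G1=1&1=1 G4=G0&G1=1&1=1 -> 11111
Step 6: G0=1(const) G1=G1|G4=1|1=1 G2=G4=1 G3=G4&G1=1&1=1 G4=G0&G1=1&1=1 -> 11111
Step 7: G0=1(const) G1=G1|G4=1|1=1 G2=G4=1 G3=G4&G1=1&1=1 G4=G0&G1=1&1=1 -> 11111

11111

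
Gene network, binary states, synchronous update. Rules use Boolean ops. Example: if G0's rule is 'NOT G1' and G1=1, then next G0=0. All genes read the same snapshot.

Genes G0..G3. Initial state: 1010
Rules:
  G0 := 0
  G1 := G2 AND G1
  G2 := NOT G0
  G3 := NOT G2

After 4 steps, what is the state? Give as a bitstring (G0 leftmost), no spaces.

Step 1: G0=0(const) G1=G2&G1=1&0=0 G2=NOT G0=NOT 1=0 G3=NOT G2=NOT 1=0 -> 0000
Step 2: G0=0(const) G1=G2&G1=0&0=0 G2=NOT G0=NOT 0=1 G3=NOT G2=NOT 0=1 -> 0011
Step 3: G0=0(const) G1=G2&G1=1&0=0 G2=NOT G0=NOT 0=1 G3=NOT G2=NOT 1=0 -> 0010
Step 4: G0=0(const) G1=G2&G1=1&0=0 G2=NOT G0=NOT 0=1 G3=NOT G2=NOT 1=0 -> 0010

0010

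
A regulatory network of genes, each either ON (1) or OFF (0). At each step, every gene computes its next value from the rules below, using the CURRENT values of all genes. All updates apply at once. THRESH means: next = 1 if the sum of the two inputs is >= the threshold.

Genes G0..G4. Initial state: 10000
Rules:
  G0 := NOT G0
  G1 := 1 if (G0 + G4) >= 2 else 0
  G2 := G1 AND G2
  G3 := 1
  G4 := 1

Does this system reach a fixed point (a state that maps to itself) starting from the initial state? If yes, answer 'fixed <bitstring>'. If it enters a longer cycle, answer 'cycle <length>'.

Step 0: 10000
Step 1: G0=NOT G0=NOT 1=0 G1=(1+0>=2)=0 G2=G1&G2=0&0=0 G3=1(const) G4=1(const) -> 00011
Step 2: G0=NOT G0=NOT 0=1 G1=(0+1>=2)=0 G2=G1&G2=0&0=0 G3=1(const) G4=1(const) -> 10011
Step 3: G0=NOT G0=NOT 1=0 G1=(1+1>=2)=1 G2=G1&G2=0&0=0 G3=1(const) G4=1(const) -> 01011
Step 4: G0=NOT G0=NOT 0=1 G1=(0+1>=2)=0 G2=G1&G2=1&0=0 G3=1(const) G4=1(const) -> 10011
Cycle of length 2 starting at step 2 -> no fixed point

Answer: cycle 2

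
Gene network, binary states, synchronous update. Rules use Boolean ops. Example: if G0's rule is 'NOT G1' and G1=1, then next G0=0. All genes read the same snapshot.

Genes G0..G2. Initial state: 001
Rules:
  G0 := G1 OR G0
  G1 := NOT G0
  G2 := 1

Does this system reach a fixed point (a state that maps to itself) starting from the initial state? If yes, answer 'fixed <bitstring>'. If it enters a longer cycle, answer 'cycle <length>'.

Answer: fixed 101

Derivation:
Step 0: 001
Step 1: G0=G1|G0=0|0=0 G1=NOT G0=NOT 0=1 G2=1(const) -> 011
Step 2: G0=G1|G0=1|0=1 G1=NOT G0=NOT 0=1 G2=1(const) -> 111
Step 3: G0=G1|G0=1|1=1 G1=NOT G0=NOT 1=0 G2=1(const) -> 101
Step 4: G0=G1|G0=0|1=1 G1=NOT G0=NOT 1=0 G2=1(const) -> 101
Fixed point reached at step 3: 101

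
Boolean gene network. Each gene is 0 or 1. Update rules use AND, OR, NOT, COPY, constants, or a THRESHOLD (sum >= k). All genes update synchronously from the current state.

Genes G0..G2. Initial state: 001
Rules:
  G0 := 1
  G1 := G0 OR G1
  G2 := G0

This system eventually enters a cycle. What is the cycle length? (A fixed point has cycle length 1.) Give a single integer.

Step 0: 001
Step 1: G0=1(const) G1=G0|G1=0|0=0 G2=G0=0 -> 100
Step 2: G0=1(const) G1=G0|G1=1|0=1 G2=G0=1 -> 111
Step 3: G0=1(const) G1=G0|G1=1|1=1 G2=G0=1 -> 111
State from step 3 equals state from step 2 -> cycle length 1

Answer: 1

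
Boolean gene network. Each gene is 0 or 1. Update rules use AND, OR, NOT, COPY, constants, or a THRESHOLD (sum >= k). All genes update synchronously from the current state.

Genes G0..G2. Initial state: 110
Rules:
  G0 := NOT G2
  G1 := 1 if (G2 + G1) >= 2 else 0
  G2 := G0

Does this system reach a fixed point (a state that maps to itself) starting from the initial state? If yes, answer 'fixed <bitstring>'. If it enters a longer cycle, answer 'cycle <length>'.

Answer: cycle 4

Derivation:
Step 0: 110
Step 1: G0=NOT G2=NOT 0=1 G1=(0+1>=2)=0 G2=G0=1 -> 101
Step 2: G0=NOT G2=NOT 1=0 G1=(1+0>=2)=0 G2=G0=1 -> 001
Step 3: G0=NOT G2=NOT 1=0 G1=(1+0>=2)=0 G2=G0=0 -> 000
Step 4: G0=NOT G2=NOT 0=1 G1=(0+0>=2)=0 G2=G0=0 -> 100
Step 5: G0=NOT G2=NOT 0=1 G1=(0+0>=2)=0 G2=G0=1 -> 101
Cycle of length 4 starting at step 1 -> no fixed point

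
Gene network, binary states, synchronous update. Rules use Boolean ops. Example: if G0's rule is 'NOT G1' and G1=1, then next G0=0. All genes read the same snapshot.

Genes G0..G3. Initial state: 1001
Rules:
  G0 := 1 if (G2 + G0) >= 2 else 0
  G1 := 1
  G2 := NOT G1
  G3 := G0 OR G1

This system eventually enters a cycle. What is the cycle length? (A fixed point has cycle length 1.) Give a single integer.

Step 0: 1001
Step 1: G0=(0+1>=2)=0 G1=1(const) G2=NOT G1=NOT 0=1 G3=G0|G1=1|0=1 -> 0111
Step 2: G0=(1+0>=2)=0 G1=1(const) G2=NOT G1=NOT 1=0 G3=G0|G1=0|1=1 -> 0101
Step 3: G0=(0+0>=2)=0 G1=1(const) G2=NOT G1=NOT 1=0 G3=G0|G1=0|1=1 -> 0101
State from step 3 equals state from step 2 -> cycle length 1

Answer: 1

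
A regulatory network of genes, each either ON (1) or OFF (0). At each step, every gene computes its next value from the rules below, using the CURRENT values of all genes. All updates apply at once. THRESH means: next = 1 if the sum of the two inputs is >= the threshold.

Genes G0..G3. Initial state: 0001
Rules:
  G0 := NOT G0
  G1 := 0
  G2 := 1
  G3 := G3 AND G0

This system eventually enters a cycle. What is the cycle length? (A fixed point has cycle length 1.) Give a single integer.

Step 0: 0001
Step 1: G0=NOT G0=NOT 0=1 G1=0(const) G2=1(const) G3=G3&G0=1&0=0 -> 1010
Step 2: G0=NOT G0=NOT 1=0 G1=0(const) G2=1(const) G3=G3&G0=0&1=0 -> 0010
Step 3: G0=NOT G0=NOT 0=1 G1=0(const) G2=1(const) G3=G3&G0=0&0=0 -> 1010
State from step 3 equals state from step 1 -> cycle length 2

Answer: 2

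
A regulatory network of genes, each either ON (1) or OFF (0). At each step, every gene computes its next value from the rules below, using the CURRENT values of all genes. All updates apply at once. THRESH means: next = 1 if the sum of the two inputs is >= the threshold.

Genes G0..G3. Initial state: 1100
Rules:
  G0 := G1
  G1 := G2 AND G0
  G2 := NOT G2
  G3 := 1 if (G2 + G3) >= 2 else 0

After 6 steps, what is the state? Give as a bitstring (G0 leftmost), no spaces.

Step 1: G0=G1=1 G1=G2&G0=0&1=0 G2=NOT G2=NOT 0=1 G3=(0+0>=2)=0 -> 1010
Step 2: G0=G1=0 G1=G2&G0=1&1=1 G2=NOT G2=NOT 1=0 G3=(1+0>=2)=0 -> 0100
Step 3: G0=G1=1 G1=G2&G0=0&0=0 G2=NOT G2=NOT 0=1 G3=(0+0>=2)=0 -> 1010
Step 4: G0=G1=0 G1=G2&G0=1&1=1 G2=NOT G2=NOT 1=0 G3=(1+0>=2)=0 -> 0100
Step 5: G0=G1=1 G1=G2&G0=0&0=0 G2=NOT G2=NOT 0=1 G3=(0+0>=2)=0 -> 1010
Step 6: G0=G1=0 G1=G2&G0=1&1=1 G2=NOT G2=NOT 1=0 G3=(1+0>=2)=0 -> 0100

0100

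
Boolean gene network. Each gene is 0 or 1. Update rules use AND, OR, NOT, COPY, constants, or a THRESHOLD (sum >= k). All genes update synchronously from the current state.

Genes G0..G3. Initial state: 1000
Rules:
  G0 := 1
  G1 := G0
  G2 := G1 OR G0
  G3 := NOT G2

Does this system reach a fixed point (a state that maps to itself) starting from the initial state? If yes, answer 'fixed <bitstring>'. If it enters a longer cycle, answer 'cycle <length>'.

Step 0: 1000
Step 1: G0=1(const) G1=G0=1 G2=G1|G0=0|1=1 G3=NOT G2=NOT 0=1 -> 1111
Step 2: G0=1(const) G1=G0=1 G2=G1|G0=1|1=1 G3=NOT G2=NOT 1=0 -> 1110
Step 3: G0=1(const) G1=G0=1 G2=G1|G0=1|1=1 G3=NOT G2=NOT 1=0 -> 1110
Fixed point reached at step 2: 1110

Answer: fixed 1110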